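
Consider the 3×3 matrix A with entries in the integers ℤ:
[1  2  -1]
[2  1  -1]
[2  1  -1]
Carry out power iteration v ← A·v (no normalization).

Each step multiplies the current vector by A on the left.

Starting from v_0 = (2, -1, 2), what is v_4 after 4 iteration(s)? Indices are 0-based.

v_0 = (2, -1, 2).
v_1 = A·v_0 = (-2, 1, 1).
v_2 = A·v_1 = (-1, -4, -4).
v_3 = A·v_2 = (-5, -2, -2).
v_4 = A·v_3 = (-7, -10, -10).

v_4 = (-7, -10, -10)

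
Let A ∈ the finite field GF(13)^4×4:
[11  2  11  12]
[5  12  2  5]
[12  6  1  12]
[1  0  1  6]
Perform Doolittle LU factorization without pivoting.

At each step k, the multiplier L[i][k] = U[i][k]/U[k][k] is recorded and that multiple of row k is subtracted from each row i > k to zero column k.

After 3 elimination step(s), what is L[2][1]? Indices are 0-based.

k=0: U[0][0]=11
  eliminate (1,0): mult=4, new row 1: (0, 4, 10, 9); set L[1][0]=4
  eliminate (2,0): mult=7, new row 2: (0, 5, 2, 6); set L[2][0]=7
  eliminate (3,0): mult=6, new row 3: (0, 1, 0, 12); set L[3][0]=6
k=1: U[1][1]=4
  eliminate (2,1): mult=11, new row 2: (0, 0, 9, 11); set L[2][1]=11
  eliminate (3,1): mult=10, new row 3: (0, 0, 4, 0); set L[3][1]=10
k=2: U[2][2]=9
  eliminate (3,2): mult=12, new row 3: (0, 0, 0, 11); set L[3][2]=12

L[2][1] = 11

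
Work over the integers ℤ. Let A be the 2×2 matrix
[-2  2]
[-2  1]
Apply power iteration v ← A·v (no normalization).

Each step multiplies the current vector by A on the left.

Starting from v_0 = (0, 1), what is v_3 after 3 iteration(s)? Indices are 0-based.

v_3 = (-2, 1)

v_0 = (0, 1).
v_1 = A·v_0 = (2, 1).
v_2 = A·v_1 = (-2, -3).
v_3 = A·v_2 = (-2, 1).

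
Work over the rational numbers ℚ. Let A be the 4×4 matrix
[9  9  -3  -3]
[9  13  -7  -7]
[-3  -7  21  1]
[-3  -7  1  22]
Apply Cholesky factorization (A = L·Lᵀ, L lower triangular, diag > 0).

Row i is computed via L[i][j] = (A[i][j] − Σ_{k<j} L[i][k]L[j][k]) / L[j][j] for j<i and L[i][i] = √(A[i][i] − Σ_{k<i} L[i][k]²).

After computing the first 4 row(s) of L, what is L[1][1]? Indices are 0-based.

Step 1: L[0][0] = √(9) = 3.
  L[1][0] = (9) / L[0][0] = 3.
Step 2: L[1][1] = √(4) = 2.
  L[2][0] = (-3) / L[0][0] = -1.
  L[2][1] = (-4) / L[1][1] = -2.
Step 3: L[2][2] = √(16) = 4.
  L[3][0] = (-3) / L[0][0] = -1.
  L[3][1] = (-4) / L[1][1] = -2.
  L[3][2] = (-4) / L[2][2] = -1.
Step 4: L[3][3] = √(16) = 4.

L[1][1] = 2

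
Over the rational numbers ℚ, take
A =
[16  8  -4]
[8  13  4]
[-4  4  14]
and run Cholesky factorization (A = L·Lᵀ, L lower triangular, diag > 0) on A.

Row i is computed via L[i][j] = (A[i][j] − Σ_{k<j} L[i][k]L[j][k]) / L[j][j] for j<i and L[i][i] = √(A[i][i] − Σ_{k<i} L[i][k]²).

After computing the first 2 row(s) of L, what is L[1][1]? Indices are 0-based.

L[1][1] = 3

Step 1: L[0][0] = √(16) = 4.
  L[1][0] = (8) / L[0][0] = 2.
Step 2: L[1][1] = √(9) = 3.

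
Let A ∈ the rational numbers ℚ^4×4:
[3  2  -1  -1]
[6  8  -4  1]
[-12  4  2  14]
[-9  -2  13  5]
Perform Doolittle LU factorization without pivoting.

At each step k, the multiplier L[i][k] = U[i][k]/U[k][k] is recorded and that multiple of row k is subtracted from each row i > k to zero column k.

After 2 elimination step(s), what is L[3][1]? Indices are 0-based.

k=0: U[0][0]=3
  eliminate (1,0): mult=2, new row 1: (0, 4, -2, 3); set L[1][0]=2
  eliminate (2,0): mult=-4, new row 2: (0, 12, -2, 10); set L[2][0]=-4
  eliminate (3,0): mult=-3, new row 3: (0, 4, 10, 2); set L[3][0]=-3
k=1: U[1][1]=4
  eliminate (2,1): mult=3, new row 2: (0, 0, 4, 1); set L[2][1]=3
  eliminate (3,1): mult=1, new row 3: (0, 0, 12, -1); set L[3][1]=1

L[3][1] = 1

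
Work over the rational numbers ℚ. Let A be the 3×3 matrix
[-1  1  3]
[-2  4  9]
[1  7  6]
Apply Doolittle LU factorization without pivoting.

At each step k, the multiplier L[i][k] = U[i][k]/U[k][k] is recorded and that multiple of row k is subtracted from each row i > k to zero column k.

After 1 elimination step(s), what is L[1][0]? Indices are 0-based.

[col 0] pivot -1
  R1 -= 2*R0 → (0, 2, 3)  (L[1][0] := 2)
  R2 -= -1*R0 → (0, 8, 9)  (L[2][0] := -1)

L[1][0] = 2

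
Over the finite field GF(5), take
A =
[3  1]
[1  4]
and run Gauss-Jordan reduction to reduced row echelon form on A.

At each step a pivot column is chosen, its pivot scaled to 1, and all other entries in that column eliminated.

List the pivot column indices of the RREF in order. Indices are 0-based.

[1] R0 /= 3  ⇒  (1, 2)
     R1 -= 1·R0  ⇒  (0, 2)
[2] R1 /= 2  ⇒  (0, 1)
     R0 -= 2·R1  ⇒  (1, 0)

pivot columns: 0, 1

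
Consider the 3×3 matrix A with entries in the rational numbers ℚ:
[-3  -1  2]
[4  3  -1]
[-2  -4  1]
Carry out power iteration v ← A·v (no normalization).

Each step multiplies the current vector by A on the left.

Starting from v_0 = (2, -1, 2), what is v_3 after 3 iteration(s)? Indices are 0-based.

v_3 = (-31, 33, -28)

v_0 = (2, -1, 2).
v_1 = A·v_0 = (-1, 3, 2).
v_2 = A·v_1 = (4, 3, -8).
v_3 = A·v_2 = (-31, 33, -28).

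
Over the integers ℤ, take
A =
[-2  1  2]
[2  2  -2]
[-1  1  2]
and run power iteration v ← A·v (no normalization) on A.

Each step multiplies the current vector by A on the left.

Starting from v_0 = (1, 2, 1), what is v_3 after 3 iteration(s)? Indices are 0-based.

v_3 = (10, 8, 16)

v_0 = (1, 2, 1).
v_1 = A·v_0 = (2, 4, 3).
v_2 = A·v_1 = (6, 6, 8).
v_3 = A·v_2 = (10, 8, 16).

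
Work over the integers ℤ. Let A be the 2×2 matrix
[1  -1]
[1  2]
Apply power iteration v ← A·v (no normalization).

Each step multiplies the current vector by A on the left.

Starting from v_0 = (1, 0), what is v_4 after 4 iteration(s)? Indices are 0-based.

v_0 = (1, 0).
v_1 = A·v_0 = (1, 1).
v_2 = A·v_1 = (0, 3).
v_3 = A·v_2 = (-3, 6).
v_4 = A·v_3 = (-9, 9).

v_4 = (-9, 9)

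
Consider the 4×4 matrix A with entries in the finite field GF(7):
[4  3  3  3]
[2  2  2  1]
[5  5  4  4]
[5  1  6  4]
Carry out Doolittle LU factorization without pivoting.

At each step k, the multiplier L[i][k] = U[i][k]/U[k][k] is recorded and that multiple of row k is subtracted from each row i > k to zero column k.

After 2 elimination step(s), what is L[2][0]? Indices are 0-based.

L[2][0] = 3

[col 0] pivot 4
  R1 -= 4*R0 → (0, 4, 4, 3)  (L[1][0] := 4)
  R2 -= 3*R0 → (0, 3, 2, 2)  (L[2][0] := 3)
  R3 -= 3*R0 → (0, 6, 4, 2)  (L[3][0] := 3)
[col 1] pivot 4
  R2 -= 6*R1 → (0, 0, 6, 5)  (L[2][1] := 6)
  R3 -= 5*R1 → (0, 0, 5, 1)  (L[3][1] := 5)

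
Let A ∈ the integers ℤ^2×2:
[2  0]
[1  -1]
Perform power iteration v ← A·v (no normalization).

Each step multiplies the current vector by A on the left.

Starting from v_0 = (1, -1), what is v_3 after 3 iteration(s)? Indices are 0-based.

v_0 = (1, -1).
v_1 = A·v_0 = (2, 2).
v_2 = A·v_1 = (4, 0).
v_3 = A·v_2 = (8, 4).

v_3 = (8, 4)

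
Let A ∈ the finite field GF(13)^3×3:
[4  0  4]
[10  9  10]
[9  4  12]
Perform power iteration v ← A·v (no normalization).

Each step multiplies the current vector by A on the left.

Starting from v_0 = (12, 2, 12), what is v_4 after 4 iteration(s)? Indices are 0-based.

v_4 = (7, 11, 0)

v_0 = (12, 2, 12).
v_1 = A·v_0 = (5, 11, 0).
v_2 = A·v_1 = (7, 6, 11).
v_3 = A·v_2 = (7, 0, 11).
v_4 = A·v_3 = (7, 11, 0).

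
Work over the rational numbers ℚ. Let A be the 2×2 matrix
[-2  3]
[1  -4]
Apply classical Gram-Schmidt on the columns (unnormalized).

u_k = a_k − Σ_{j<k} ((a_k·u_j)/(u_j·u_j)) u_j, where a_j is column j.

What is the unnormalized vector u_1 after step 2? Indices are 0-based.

Step 1: u_0 = a_0 = (-2, 1).
Step 2: u_1 = a_1 − (-2)·u_0 = (-1, -2).

u_1 = (-1, -2)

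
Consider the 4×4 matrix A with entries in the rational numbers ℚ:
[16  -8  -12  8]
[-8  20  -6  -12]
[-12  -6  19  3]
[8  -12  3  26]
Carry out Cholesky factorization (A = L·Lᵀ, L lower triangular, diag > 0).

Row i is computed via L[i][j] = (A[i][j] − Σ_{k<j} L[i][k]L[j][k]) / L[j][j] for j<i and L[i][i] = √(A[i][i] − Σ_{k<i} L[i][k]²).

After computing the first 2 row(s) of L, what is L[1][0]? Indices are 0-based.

Step 1: L[0][0] = √(16) = 4.
  L[1][0] = (-8) / L[0][0] = -2.
Step 2: L[1][1] = √(16) = 4.

L[1][0] = -2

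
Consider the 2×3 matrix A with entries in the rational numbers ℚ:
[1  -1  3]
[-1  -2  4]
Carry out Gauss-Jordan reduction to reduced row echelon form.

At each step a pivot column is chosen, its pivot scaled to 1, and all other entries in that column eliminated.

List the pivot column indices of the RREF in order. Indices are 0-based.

step 1: normalize row 0 (÷1) = (1, -1, 3)
  row 1: subtract -1×row0 = (0, -3, 7)
step 2: normalize row 1 (÷-3) = (0, 1, -7/3)
  row 0: subtract -1×row1 = (1, 0, 2/3)

pivot columns: 0, 1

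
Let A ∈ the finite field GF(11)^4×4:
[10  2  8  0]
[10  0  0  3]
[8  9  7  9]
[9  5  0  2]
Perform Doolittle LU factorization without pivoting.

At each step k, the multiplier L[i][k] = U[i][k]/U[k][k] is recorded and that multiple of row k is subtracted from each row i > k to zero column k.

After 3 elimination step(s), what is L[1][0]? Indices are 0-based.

k=0: U[0][0]=10
  eliminate (1,0): mult=1, new row 1: (0, 9, 3, 3); set L[1][0]=1
  eliminate (2,0): mult=3, new row 2: (0, 3, 5, 9); set L[2][0]=3
  eliminate (3,0): mult=2, new row 3: (0, 1, 6, 2); set L[3][0]=2
k=1: U[1][1]=9
  eliminate (2,1): mult=4, new row 2: (0, 0, 4, 8); set L[2][1]=4
  eliminate (3,1): mult=5, new row 3: (0, 0, 2, 9); set L[3][1]=5
k=2: U[2][2]=4
  eliminate (3,2): mult=6, new row 3: (0, 0, 0, 5); set L[3][2]=6

L[1][0] = 1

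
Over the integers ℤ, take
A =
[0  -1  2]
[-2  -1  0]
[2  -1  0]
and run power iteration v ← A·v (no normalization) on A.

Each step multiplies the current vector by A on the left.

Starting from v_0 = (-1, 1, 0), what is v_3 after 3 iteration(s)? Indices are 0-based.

v_0 = (-1, 1, 0).
v_1 = A·v_0 = (-1, 1, -3).
v_2 = A·v_1 = (-7, 1, -3).
v_3 = A·v_2 = (-7, 13, -15).

v_3 = (-7, 13, -15)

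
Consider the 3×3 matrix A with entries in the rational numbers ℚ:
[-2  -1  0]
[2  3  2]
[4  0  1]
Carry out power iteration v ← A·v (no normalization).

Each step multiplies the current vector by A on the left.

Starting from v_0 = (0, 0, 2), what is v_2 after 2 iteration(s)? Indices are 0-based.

v_2 = (-4, 16, 2)

v_0 = (0, 0, 2).
v_1 = A·v_0 = (0, 4, 2).
v_2 = A·v_1 = (-4, 16, 2).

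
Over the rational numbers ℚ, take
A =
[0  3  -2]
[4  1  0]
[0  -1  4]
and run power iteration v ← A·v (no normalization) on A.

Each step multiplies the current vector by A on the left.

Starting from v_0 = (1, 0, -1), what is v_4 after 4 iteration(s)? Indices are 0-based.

v_4 = (460, 396, -460)

v_0 = (1, 0, -1).
v_1 = A·v_0 = (2, 4, -4).
v_2 = A·v_1 = (20, 12, -20).
v_3 = A·v_2 = (76, 92, -92).
v_4 = A·v_3 = (460, 396, -460).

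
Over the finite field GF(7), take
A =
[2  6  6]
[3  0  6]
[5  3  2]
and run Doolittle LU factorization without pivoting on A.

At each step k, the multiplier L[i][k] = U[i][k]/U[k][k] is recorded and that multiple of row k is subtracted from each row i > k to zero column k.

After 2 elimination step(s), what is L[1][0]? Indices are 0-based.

k=0: U[0][0]=2
  eliminate (1,0): mult=5, new row 1: (0, 5, 4); set L[1][0]=5
  eliminate (2,0): mult=6, new row 2: (0, 2, 1); set L[2][0]=6
k=1: U[1][1]=5
  eliminate (2,1): mult=6, new row 2: (0, 0, 5); set L[2][1]=6

L[1][0] = 5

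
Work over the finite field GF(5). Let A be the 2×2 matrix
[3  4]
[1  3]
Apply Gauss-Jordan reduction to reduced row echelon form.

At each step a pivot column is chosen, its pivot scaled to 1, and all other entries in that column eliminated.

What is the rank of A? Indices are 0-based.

[1] R0 /= 3  ⇒  (1, 3)
     R1 -= 1·R0  ⇒  (0, 0)
column 1 empty below row 1

rank = 1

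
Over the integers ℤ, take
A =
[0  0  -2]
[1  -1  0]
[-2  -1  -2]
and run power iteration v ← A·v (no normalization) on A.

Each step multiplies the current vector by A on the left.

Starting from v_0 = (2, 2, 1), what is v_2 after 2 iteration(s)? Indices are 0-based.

v_2 = (16, -2, 20)

v_0 = (2, 2, 1).
v_1 = A·v_0 = (-2, 0, -8).
v_2 = A·v_1 = (16, -2, 20).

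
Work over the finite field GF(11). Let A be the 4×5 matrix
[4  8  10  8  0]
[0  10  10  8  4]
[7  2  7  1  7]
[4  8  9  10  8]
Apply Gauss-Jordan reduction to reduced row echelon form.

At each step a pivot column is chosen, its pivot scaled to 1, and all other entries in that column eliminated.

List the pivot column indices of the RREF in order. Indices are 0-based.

pivot columns: 0, 1, 2, 3

[1] R0 /= 4  ⇒  (1, 2, 8, 2, 0)
     R2 -= 7·R0  ⇒  (0, 10, 6, 9, 7)
     R3 -= 4·R0  ⇒  (0, 0, 10, 2, 8)
[2] R1 /= 10  ⇒  (0, 1, 1, 3, 7)
     R0 -= 2·R1  ⇒  (1, 0, 6, 7, 8)
     R2 -= 10·R1  ⇒  (0, 0, 7, 1, 3)
[3] R2 /= 7  ⇒  (0, 0, 1, 8, 2)
     R0 -= 6·R2  ⇒  (1, 0, 0, 3, 7)
     R1 -= 1·R2  ⇒  (0, 1, 0, 6, 5)
     R3 -= 10·R2  ⇒  (0, 0, 0, 10, 10)
[4] R3 /= 10  ⇒  (0, 0, 0, 1, 1)
     R0 -= 3·R3  ⇒  (1, 0, 0, 0, 4)
     R1 -= 6·R3  ⇒  (0, 1, 0, 0, 10)
     R2 -= 8·R3  ⇒  (0, 0, 1, 0, 5)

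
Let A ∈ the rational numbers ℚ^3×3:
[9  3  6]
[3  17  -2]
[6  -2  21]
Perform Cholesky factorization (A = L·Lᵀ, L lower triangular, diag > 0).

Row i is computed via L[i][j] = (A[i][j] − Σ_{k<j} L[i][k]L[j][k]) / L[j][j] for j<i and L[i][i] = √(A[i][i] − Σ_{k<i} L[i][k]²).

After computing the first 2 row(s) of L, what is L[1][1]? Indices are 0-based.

Step 1: L[0][0] = √(9) = 3.
  L[1][0] = (3) / L[0][0] = 1.
Step 2: L[1][1] = √(16) = 4.

L[1][1] = 4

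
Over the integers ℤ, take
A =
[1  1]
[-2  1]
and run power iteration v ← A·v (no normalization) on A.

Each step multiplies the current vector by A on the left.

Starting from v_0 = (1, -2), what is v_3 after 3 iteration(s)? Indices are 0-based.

v_3 = (-7, 8)

v_0 = (1, -2).
v_1 = A·v_0 = (-1, -4).
v_2 = A·v_1 = (-5, -2).
v_3 = A·v_2 = (-7, 8).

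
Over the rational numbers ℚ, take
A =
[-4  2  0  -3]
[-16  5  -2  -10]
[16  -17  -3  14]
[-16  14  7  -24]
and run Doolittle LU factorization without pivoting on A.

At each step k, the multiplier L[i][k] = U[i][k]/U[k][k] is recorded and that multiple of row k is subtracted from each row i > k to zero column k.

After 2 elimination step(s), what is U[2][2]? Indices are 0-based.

[col 0] pivot -4
  R1 -= 4*R0 → (0, -3, -2, 2)  (L[1][0] := 4)
  R2 -= -4*R0 → (0, -9, -3, 2)  (L[2][0] := -4)
  R3 -= 4*R0 → (0, 6, 7, -12)  (L[3][0] := 4)
[col 1] pivot -3
  R2 -= 3*R1 → (0, 0, 3, -4)  (L[2][1] := 3)
  R3 -= -2*R1 → (0, 0, 3, -8)  (L[3][1] := -2)

U[2][2] = 3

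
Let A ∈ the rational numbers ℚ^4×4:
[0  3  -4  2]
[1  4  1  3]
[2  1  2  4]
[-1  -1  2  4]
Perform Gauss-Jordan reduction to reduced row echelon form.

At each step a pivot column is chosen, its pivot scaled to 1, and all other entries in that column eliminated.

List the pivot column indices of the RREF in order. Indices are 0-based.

pivot columns: 0, 1, 2, 3

step 1: exchange rows 0,1
step 1: normalize row 0 (÷1) = (1, 4, 1, 3)
  row 2: subtract 2×row0 = (0, -7, 0, -2)
  row 3: subtract -1×row0 = (0, 3, 3, 7)
step 2: normalize row 1 (÷3) = (0, 1, -4/3, 2/3)
  row 0: subtract 4×row1 = (1, 0, 19/3, 1/3)
  row 2: subtract -7×row1 = (0, 0, -28/3, 8/3)
  row 3: subtract 3×row1 = (0, 0, 7, 5)
step 3: normalize row 2 (÷-28/3) = (0, 0, 1, -2/7)
  row 0: subtract 19/3×row2 = (1, 0, 0, 15/7)
  row 1: subtract -4/3×row2 = (0, 1, 0, 2/7)
  row 3: subtract 7×row2 = (0, 0, 0, 7)
step 4: normalize row 3 (÷7) = (0, 0, 0, 1)
  row 0: subtract 15/7×row3 = (1, 0, 0, 0)
  row 1: subtract 2/7×row3 = (0, 1, 0, 0)
  row 2: subtract -2/7×row3 = (0, 0, 1, 0)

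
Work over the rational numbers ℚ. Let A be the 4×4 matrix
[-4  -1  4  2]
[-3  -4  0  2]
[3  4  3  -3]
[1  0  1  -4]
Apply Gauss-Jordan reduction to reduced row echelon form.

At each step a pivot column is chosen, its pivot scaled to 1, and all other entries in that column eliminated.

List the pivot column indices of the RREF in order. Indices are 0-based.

pivot columns: 0, 1, 2, 3

pivot(0,0)=-4: scale R0 → (1, 1/4, -1, -1/2)
  clear (1,0): R1 −= (-3)R0 → (0, -13/4, -3, 1/2)
  clear (2,0): R2 −= (3)R0 → (0, 13/4, 6, -3/2)
  clear (3,0): R3 −= (1)R0 → (0, -1/4, 2, -7/2)
pivot(1,1)=-13/4: scale R1 → (0, 1, 12/13, -2/13)
  clear (0,1): R0 −= (1/4)R1 → (1, 0, -16/13, -6/13)
  clear (2,1): R2 −= (13/4)R1 → (0, 0, 3, -1)
  clear (3,1): R3 −= (-1/4)R1 → (0, 0, 29/13, -46/13)
pivot(2,2)=3: scale R2 → (0, 0, 1, -1/3)
  clear (0,2): R0 −= (-16/13)R2 → (1, 0, 0, -34/39)
  clear (1,2): R1 −= (12/13)R2 → (0, 1, 0, 2/13)
  clear (3,2): R3 −= (29/13)R2 → (0, 0, 0, -109/39)
pivot(3,3)=-109/39: scale R3 → (0, 0, 0, 1)
  clear (0,3): R0 −= (-34/39)R3 → (1, 0, 0, 0)
  clear (1,3): R1 −= (2/13)R3 → (0, 1, 0, 0)
  clear (2,3): R2 −= (-1/3)R3 → (0, 0, 1, 0)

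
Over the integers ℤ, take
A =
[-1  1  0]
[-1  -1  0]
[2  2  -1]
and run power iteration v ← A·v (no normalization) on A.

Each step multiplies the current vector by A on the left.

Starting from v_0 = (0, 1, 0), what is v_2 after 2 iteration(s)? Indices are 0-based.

v_2 = (-2, 0, -2)

v_0 = (0, 1, 0).
v_1 = A·v_0 = (1, -1, 2).
v_2 = A·v_1 = (-2, 0, -2).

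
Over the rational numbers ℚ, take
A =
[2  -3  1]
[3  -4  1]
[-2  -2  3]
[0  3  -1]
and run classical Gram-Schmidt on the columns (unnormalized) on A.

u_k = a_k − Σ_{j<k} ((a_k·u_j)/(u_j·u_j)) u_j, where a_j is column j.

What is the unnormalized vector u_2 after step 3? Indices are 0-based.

Step 1: u_0 = a_0 = (2, 3, -2, 0).
Step 2: u_1 = a_1 − (-14/17)·u_0 = (-23/17, -26/17, -62/17, 3).
Step 3: u_2 = a_2 − (-1/17)·u_0 − (-143/225)·u_1 = (58/225, 46/225, 127/225, 68/75).

u_2 = (58/225, 46/225, 127/225, 68/75)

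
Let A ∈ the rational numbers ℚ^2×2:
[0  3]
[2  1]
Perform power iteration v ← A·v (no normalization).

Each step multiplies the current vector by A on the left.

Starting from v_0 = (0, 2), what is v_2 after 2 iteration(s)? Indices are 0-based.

v_0 = (0, 2).
v_1 = A·v_0 = (6, 2).
v_2 = A·v_1 = (6, 14).

v_2 = (6, 14)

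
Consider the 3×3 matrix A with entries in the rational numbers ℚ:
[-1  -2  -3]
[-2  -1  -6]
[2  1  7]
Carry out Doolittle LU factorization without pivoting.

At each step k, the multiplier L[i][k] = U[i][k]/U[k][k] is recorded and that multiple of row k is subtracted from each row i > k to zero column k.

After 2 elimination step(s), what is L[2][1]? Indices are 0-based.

k=0: U[0][0]=-1
  eliminate (1,0): mult=2, new row 1: (0, 3, 0); set L[1][0]=2
  eliminate (2,0): mult=-2, new row 2: (0, -3, 1); set L[2][0]=-2
k=1: U[1][1]=3
  eliminate (2,1): mult=-1, new row 2: (0, 0, 1); set L[2][1]=-1

L[2][1] = -1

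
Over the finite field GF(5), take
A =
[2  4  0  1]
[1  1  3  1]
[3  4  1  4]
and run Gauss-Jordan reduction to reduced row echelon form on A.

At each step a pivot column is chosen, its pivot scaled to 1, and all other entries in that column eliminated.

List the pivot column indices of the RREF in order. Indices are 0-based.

[1] R0 /= 2  ⇒  (1, 2, 0, 3)
     R1 -= 1·R0  ⇒  (0, 4, 3, 3)
     R2 -= 3·R0  ⇒  (0, 3, 1, 0)
[2] R1 /= 4  ⇒  (0, 1, 2, 2)
     R0 -= 2·R1  ⇒  (1, 0, 1, 4)
     R2 -= 3·R1  ⇒  (0, 0, 0, 4)
column 2 empty below row 2
[3] R2 /= 4  ⇒  (0, 0, 0, 1)
     R0 -= 4·R2  ⇒  (1, 0, 1, 0)
     R1 -= 2·R2  ⇒  (0, 1, 2, 0)

pivot columns: 0, 1, 3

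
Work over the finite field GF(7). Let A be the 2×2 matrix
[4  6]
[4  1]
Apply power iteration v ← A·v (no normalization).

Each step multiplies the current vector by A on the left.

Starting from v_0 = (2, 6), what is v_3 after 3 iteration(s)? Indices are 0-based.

v_3 = (3, 5)

v_0 = (2, 6).
v_1 = A·v_0 = (2, 0).
v_2 = A·v_1 = (1, 1).
v_3 = A·v_2 = (3, 5).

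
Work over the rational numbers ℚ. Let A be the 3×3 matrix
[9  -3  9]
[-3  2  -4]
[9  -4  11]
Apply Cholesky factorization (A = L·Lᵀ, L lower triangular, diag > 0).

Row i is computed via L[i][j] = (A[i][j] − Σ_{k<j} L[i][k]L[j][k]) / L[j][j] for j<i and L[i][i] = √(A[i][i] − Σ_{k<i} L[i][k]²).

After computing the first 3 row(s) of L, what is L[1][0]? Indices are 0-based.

L[1][0] = -1

Step 1: L[0][0] = √(9) = 3.
  L[1][0] = (-3) / L[0][0] = -1.
Step 2: L[1][1] = √(1) = 1.
  L[2][0] = (9) / L[0][0] = 3.
  L[2][1] = (-1) / L[1][1] = -1.
Step 3: L[2][2] = √(1) = 1.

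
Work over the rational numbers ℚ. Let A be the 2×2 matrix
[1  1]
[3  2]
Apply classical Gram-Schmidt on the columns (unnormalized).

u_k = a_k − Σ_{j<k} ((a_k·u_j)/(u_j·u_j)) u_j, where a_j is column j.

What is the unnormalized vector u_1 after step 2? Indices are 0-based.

u_1 = (3/10, -1/10)

Step 1: u_0 = a_0 = (1, 3).
Step 2: u_1 = a_1 − (7/10)·u_0 = (3/10, -1/10).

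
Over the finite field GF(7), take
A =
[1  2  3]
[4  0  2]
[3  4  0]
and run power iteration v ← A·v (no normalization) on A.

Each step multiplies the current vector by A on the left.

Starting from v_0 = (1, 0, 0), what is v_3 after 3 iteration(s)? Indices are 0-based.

v_0 = (1, 0, 0).
v_1 = A·v_0 = (1, 4, 3).
v_2 = A·v_1 = (4, 3, 5).
v_3 = A·v_2 = (4, 5, 3).

v_3 = (4, 5, 3)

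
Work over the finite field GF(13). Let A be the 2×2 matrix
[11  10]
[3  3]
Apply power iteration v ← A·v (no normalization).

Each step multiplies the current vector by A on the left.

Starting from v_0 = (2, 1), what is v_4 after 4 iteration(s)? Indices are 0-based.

v_0 = (2, 1).
v_1 = A·v_0 = (6, 9).
v_2 = A·v_1 = (0, 6).
v_3 = A·v_2 = (8, 5).
v_4 = A·v_3 = (8, 0).

v_4 = (8, 0)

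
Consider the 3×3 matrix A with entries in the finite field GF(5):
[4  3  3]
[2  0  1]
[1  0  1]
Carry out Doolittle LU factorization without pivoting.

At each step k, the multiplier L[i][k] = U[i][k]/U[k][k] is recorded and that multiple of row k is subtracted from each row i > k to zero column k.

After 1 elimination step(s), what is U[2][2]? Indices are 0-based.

U[2][2] = 4

[col 0] pivot 4
  R1 -= 3*R0 → (0, 1, 2)  (L[1][0] := 3)
  R2 -= 4*R0 → (0, 3, 4)  (L[2][0] := 4)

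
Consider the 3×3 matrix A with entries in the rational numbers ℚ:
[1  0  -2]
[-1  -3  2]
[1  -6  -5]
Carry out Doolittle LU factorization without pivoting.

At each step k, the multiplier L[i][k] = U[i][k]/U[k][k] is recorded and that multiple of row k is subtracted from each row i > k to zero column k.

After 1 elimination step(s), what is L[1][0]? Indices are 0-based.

L[1][0] = -1

Step 1: pivot at (0,0) is 1.
  row1 ← row1 − (-1)·row0  ⇒  L[1][0]=-1, U row1=(0, -3, 0)
  row2 ← row2 − (1)·row0  ⇒  L[2][0]=1, U row2=(0, -6, -3)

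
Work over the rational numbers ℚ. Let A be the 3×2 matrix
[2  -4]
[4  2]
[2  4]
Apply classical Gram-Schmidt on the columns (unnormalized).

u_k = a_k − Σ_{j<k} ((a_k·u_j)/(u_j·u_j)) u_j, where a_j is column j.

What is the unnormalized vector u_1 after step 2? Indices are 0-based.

Step 1: u_0 = a_0 = (2, 4, 2).
Step 2: u_1 = a_1 − (1/3)·u_0 = (-14/3, 2/3, 10/3).

u_1 = (-14/3, 2/3, 10/3)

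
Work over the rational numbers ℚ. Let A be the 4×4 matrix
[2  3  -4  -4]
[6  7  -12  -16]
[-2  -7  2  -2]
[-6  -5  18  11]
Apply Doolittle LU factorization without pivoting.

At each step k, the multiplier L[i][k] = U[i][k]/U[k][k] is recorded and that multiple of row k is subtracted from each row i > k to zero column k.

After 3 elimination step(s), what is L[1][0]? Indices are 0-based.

k=0: U[0][0]=2
  eliminate (1,0): mult=3, new row 1: (0, -2, 0, -4); set L[1][0]=3
  eliminate (2,0): mult=-1, new row 2: (0, -4, -2, -6); set L[2][0]=-1
  eliminate (3,0): mult=-3, new row 3: (0, 4, 6, -1); set L[3][0]=-3
k=1: U[1][1]=-2
  eliminate (2,1): mult=2, new row 2: (0, 0, -2, 2); set L[2][1]=2
  eliminate (3,1): mult=-2, new row 3: (0, 0, 6, -9); set L[3][1]=-2
k=2: U[2][2]=-2
  eliminate (3,2): mult=-3, new row 3: (0, 0, 0, -3); set L[3][2]=-3

L[1][0] = 3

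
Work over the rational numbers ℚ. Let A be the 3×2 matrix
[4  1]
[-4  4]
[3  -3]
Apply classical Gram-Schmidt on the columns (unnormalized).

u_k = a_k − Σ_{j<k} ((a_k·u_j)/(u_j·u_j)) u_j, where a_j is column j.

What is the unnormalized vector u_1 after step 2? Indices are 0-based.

u_1 = (125/41, 80/41, -60/41)

Step 1: u_0 = a_0 = (4, -4, 3).
Step 2: u_1 = a_1 − (-21/41)·u_0 = (125/41, 80/41, -60/41).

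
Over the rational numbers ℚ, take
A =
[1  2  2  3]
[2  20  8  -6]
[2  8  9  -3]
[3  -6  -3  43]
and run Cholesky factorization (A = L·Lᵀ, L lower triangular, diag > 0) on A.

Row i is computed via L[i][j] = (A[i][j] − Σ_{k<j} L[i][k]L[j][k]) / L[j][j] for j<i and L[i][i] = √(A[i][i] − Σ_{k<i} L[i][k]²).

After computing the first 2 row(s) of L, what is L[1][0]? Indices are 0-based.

Step 1: L[0][0] = √(1) = 1.
  L[1][0] = (2) / L[0][0] = 2.
Step 2: L[1][1] = √(16) = 4.

L[1][0] = 2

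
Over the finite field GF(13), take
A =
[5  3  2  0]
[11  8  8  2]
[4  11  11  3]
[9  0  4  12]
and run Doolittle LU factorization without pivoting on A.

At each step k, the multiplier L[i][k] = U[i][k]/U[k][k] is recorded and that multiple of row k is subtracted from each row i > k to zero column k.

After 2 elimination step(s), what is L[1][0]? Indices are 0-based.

Step 1: pivot at (0,0) is 5.
  row1 ← row1 − (10)·row0  ⇒  L[1][0]=10, U row1=(0, 4, 1, 2)
  row2 ← row2 − (6)·row0  ⇒  L[2][0]=6, U row2=(0, 6, 12, 3)
  row3 ← row3 − (7)·row0  ⇒  L[3][0]=7, U row3=(0, 5, 3, 12)
Step 2: pivot at (1,1) is 4.
  row2 ← row2 − (8)·row1  ⇒  L[2][1]=8, U row2=(0, 0, 4, 0)
  row3 ← row3 − (11)·row1  ⇒  L[3][1]=11, U row3=(0, 0, 5, 3)

L[1][0] = 10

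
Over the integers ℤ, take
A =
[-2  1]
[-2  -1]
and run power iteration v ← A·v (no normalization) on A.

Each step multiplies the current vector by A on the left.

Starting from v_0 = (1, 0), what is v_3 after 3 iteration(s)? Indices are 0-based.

v_0 = (1, 0).
v_1 = A·v_0 = (-2, -2).
v_2 = A·v_1 = (2, 6).
v_3 = A·v_2 = (2, -10).

v_3 = (2, -10)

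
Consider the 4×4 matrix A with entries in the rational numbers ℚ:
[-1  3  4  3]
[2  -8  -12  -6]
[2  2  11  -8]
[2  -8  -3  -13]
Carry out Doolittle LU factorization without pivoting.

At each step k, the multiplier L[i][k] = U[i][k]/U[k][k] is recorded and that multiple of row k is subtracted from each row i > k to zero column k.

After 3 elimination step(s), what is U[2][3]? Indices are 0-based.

U[2][3] = -2

Step 1: pivot at (0,0) is -1.
  row1 ← row1 − (-2)·row0  ⇒  L[1][0]=-2, U row1=(0, -2, -4, 0)
  row2 ← row2 − (-2)·row0  ⇒  L[2][0]=-2, U row2=(0, 8, 19, -2)
  row3 ← row3 − (-2)·row0  ⇒  L[3][0]=-2, U row3=(0, -2, 5, -7)
Step 2: pivot at (1,1) is -2.
  row2 ← row2 − (-4)·row1  ⇒  L[2][1]=-4, U row2=(0, 0, 3, -2)
  row3 ← row3 − (1)·row1  ⇒  L[3][1]=1, U row3=(0, 0, 9, -7)
Step 3: pivot at (2,2) is 3.
  row3 ← row3 − (3)·row2  ⇒  L[3][2]=3, U row3=(0, 0, 0, -1)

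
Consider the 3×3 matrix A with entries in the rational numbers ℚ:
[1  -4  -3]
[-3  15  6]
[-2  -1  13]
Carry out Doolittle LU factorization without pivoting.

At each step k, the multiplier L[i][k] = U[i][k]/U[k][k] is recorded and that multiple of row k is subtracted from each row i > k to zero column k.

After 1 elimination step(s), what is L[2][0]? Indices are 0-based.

k=0: U[0][0]=1
  eliminate (1,0): mult=-3, new row 1: (0, 3, -3); set L[1][0]=-3
  eliminate (2,0): mult=-2, new row 2: (0, -9, 7); set L[2][0]=-2

L[2][0] = -2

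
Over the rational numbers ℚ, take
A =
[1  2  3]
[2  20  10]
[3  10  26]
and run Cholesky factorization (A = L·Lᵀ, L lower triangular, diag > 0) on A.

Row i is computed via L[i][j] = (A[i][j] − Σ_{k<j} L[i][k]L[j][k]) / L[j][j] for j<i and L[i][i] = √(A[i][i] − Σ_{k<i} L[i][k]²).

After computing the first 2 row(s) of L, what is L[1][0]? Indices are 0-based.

Step 1: L[0][0] = √(1) = 1.
  L[1][0] = (2) / L[0][0] = 2.
Step 2: L[1][1] = √(16) = 4.

L[1][0] = 2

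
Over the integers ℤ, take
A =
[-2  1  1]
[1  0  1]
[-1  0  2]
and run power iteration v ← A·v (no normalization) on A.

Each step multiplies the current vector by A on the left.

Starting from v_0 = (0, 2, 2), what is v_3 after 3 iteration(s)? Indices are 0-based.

v_0 = (0, 2, 2).
v_1 = A·v_0 = (4, 2, 4).
v_2 = A·v_1 = (-2, 8, 4).
v_3 = A·v_2 = (16, 2, 10).

v_3 = (16, 2, 10)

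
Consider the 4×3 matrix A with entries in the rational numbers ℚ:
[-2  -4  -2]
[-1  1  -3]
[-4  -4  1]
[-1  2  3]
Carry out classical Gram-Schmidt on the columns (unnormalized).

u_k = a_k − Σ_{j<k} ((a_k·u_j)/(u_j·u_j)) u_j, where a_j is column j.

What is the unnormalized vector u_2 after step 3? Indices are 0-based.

Step 1: u_0 = a_0 = (-2, -1, -4, -1).
Step 2: u_1 = a_1 − (21/22)·u_0 = (-23/11, 43/22, -2/11, 65/22).
Step 3: u_2 = a_2 − (0)·u_0 − (154/373)·u_1 = (-424/373, -1420/373, 401/373, 664/373).

u_2 = (-424/373, -1420/373, 401/373, 664/373)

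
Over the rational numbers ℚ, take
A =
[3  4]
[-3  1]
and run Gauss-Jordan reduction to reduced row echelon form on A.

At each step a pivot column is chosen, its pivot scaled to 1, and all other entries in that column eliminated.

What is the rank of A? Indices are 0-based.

rank = 2

step 1: normalize row 0 (÷3) = (1, 4/3)
  row 1: subtract -3×row0 = (0, 5)
step 2: normalize row 1 (÷5) = (0, 1)
  row 0: subtract 4/3×row1 = (1, 0)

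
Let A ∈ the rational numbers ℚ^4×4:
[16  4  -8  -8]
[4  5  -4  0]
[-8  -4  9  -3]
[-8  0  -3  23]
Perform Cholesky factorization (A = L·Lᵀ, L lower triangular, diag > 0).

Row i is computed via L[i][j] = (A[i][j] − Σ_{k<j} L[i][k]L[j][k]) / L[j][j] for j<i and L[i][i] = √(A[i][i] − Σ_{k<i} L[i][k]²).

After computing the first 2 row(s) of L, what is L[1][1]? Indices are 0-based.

L[1][1] = 2

Step 1: L[0][0] = √(16) = 4.
  L[1][0] = (4) / L[0][0] = 1.
Step 2: L[1][1] = √(4) = 2.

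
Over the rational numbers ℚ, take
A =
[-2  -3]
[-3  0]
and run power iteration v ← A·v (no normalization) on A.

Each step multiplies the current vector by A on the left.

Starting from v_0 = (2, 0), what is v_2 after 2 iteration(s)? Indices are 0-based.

v_2 = (26, 12)

v_0 = (2, 0).
v_1 = A·v_0 = (-4, -6).
v_2 = A·v_1 = (26, 12).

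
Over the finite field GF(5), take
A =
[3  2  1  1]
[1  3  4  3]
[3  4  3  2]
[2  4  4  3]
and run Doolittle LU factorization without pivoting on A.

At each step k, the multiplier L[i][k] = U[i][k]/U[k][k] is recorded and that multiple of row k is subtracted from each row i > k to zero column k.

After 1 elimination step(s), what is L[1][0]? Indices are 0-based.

L[1][0] = 2

k=0: U[0][0]=3
  eliminate (1,0): mult=2, new row 1: (0, 4, 2, 1); set L[1][0]=2
  eliminate (2,0): mult=1, new row 2: (0, 2, 2, 1); set L[2][0]=1
  eliminate (3,0): mult=4, new row 3: (0, 1, 0, 4); set L[3][0]=4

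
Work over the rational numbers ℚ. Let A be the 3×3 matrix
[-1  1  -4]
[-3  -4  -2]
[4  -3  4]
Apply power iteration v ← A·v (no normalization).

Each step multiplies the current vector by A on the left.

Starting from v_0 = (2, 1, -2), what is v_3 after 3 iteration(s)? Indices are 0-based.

v_3 = (-126, -101, 105)

v_0 = (2, 1, -2).
v_1 = A·v_0 = (7, -6, -3).
v_2 = A·v_1 = (-1, 9, 34).
v_3 = A·v_2 = (-126, -101, 105).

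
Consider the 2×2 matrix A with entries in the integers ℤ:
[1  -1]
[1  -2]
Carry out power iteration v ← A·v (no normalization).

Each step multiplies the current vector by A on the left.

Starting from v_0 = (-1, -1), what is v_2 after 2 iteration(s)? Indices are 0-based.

v_2 = (-1, -2)

v_0 = (-1, -1).
v_1 = A·v_0 = (0, 1).
v_2 = A·v_1 = (-1, -2).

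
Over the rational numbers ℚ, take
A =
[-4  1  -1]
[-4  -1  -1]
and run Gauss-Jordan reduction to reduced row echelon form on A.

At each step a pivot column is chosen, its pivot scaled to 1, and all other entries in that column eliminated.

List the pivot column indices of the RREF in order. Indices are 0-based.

pivot columns: 0, 1

[1] R0 /= -4  ⇒  (1, -1/4, 1/4)
     R1 -= -4·R0  ⇒  (0, -2, 0)
[2] R1 /= -2  ⇒  (0, 1, 0)
     R0 -= -1/4·R1  ⇒  (1, 0, 1/4)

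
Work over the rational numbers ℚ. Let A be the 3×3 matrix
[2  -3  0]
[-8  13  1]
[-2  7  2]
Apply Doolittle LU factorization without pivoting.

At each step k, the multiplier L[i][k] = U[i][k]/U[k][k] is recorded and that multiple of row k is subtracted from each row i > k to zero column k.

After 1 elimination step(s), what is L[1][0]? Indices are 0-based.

L[1][0] = -4

k=0: U[0][0]=2
  eliminate (1,0): mult=-4, new row 1: (0, 1, 1); set L[1][0]=-4
  eliminate (2,0): mult=-1, new row 2: (0, 4, 2); set L[2][0]=-1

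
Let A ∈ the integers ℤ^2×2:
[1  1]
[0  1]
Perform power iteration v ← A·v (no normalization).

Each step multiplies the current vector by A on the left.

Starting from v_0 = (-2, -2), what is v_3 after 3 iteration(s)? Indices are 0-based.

v_0 = (-2, -2).
v_1 = A·v_0 = (-4, -2).
v_2 = A·v_1 = (-6, -2).
v_3 = A·v_2 = (-8, -2).

v_3 = (-8, -2)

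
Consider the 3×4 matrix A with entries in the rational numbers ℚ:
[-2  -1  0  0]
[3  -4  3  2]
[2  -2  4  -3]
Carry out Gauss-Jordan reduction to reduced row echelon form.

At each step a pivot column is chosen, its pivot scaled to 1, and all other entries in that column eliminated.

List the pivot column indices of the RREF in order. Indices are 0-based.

pivot columns: 0, 1, 2

[1] R0 /= -2  ⇒  (1, 1/2, 0, 0)
     R1 -= 3·R0  ⇒  (0, -11/2, 3, 2)
     R2 -= 2·R0  ⇒  (0, -3, 4, -3)
[2] R1 /= -11/2  ⇒  (0, 1, -6/11, -4/11)
     R0 -= 1/2·R1  ⇒  (1, 0, 3/11, 2/11)
     R2 -= -3·R1  ⇒  (0, 0, 26/11, -45/11)
[3] R2 /= 26/11  ⇒  (0, 0, 1, -45/26)
     R0 -= 3/11·R2  ⇒  (1, 0, 0, 17/26)
     R1 -= -6/11·R2  ⇒  (0, 1, 0, -17/13)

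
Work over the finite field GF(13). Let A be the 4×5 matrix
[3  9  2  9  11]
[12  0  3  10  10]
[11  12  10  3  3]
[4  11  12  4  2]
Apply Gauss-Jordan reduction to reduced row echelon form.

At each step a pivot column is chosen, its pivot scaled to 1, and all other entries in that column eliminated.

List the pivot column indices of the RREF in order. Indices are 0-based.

pivot columns: 0, 1, 2, 3

pivot(0,0)=3: scale R0 → (1, 3, 5, 3, 8)
  clear (1,0): R1 −= (12)R0 → (0, 3, 8, 0, 5)
  clear (2,0): R2 −= (11)R0 → (0, 5, 7, 9, 6)
  clear (3,0): R3 −= (4)R0 → (0, 12, 5, 5, 9)
pivot(1,1)=3: scale R1 → (0, 1, 7, 0, 6)
  clear (0,1): R0 −= (3)R1 → (1, 0, 10, 3, 3)
  clear (2,1): R2 −= (5)R1 → (0, 0, 11, 9, 2)
  clear (3,1): R3 −= (12)R1 → (0, 0, 12, 5, 2)
pivot(2,2)=11: scale R2 → (0, 0, 1, 2, 12)
  clear (0,2): R0 −= (10)R2 → (1, 0, 0, 9, 0)
  clear (1,2): R1 −= (7)R2 → (0, 1, 0, 12, 0)
  clear (3,2): R3 −= (12)R2 → (0, 0, 0, 7, 1)
pivot(3,3)=7: scale R3 → (0, 0, 0, 1, 2)
  clear (0,3): R0 −= (9)R3 → (1, 0, 0, 0, 8)
  clear (1,3): R1 −= (12)R3 → (0, 1, 0, 0, 2)
  clear (2,3): R2 −= (2)R3 → (0, 0, 1, 0, 8)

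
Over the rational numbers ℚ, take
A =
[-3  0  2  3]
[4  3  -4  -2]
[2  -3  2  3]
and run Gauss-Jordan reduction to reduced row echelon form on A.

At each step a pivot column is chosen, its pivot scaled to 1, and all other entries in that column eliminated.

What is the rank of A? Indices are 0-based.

rank = 3

step 1: normalize row 0 (÷-3) = (1, 0, -2/3, -1)
  row 1: subtract 4×row0 = (0, 3, -4/3, 2)
  row 2: subtract 2×row0 = (0, -3, 10/3, 5)
step 2: normalize row 1 (÷3) = (0, 1, -4/9, 2/3)
  row 2: subtract -3×row1 = (0, 0, 2, 7)
step 3: normalize row 2 (÷2) = (0, 0, 1, 7/2)
  row 0: subtract -2/3×row2 = (1, 0, 0, 4/3)
  row 1: subtract -4/9×row2 = (0, 1, 0, 20/9)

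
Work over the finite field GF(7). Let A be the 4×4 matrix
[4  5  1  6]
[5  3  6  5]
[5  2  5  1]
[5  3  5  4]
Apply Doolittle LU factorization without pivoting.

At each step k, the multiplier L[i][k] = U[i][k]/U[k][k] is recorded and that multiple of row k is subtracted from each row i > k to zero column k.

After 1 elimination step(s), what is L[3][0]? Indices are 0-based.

L[3][0] = 3

[col 0] pivot 4
  R1 -= 3*R0 → (0, 2, 3, 1)  (L[1][0] := 3)
  R2 -= 3*R0 → (0, 1, 2, 4)  (L[2][0] := 3)
  R3 -= 3*R0 → (0, 2, 2, 0)  (L[3][0] := 3)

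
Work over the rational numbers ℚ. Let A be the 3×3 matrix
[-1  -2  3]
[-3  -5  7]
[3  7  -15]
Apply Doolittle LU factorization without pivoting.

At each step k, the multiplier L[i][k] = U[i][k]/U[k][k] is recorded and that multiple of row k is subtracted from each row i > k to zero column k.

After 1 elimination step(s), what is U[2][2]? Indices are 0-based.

[col 0] pivot -1
  R1 -= 3*R0 → (0, 1, -2)  (L[1][0] := 3)
  R2 -= -3*R0 → (0, 1, -6)  (L[2][0] := -3)

U[2][2] = -6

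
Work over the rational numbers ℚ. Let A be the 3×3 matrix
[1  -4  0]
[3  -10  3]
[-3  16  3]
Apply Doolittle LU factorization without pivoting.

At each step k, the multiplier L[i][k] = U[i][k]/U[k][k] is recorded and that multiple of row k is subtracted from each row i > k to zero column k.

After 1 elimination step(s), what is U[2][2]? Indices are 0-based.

U[2][2] = 3

[col 0] pivot 1
  R1 -= 3*R0 → (0, 2, 3)  (L[1][0] := 3)
  R2 -= -3*R0 → (0, 4, 3)  (L[2][0] := -3)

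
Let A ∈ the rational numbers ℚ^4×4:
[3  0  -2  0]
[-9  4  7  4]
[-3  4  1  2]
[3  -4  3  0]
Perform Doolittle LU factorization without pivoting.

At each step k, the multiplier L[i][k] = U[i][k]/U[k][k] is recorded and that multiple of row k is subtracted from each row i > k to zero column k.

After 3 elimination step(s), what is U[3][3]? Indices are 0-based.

k=0: U[0][0]=3
  eliminate (1,0): mult=-3, new row 1: (0, 4, 1, 4); set L[1][0]=-3
  eliminate (2,0): mult=-1, new row 2: (0, 4, -1, 2); set L[2][0]=-1
  eliminate (3,0): mult=1, new row 3: (0, -4, 5, 0); set L[3][0]=1
k=1: U[1][1]=4
  eliminate (2,1): mult=1, new row 2: (0, 0, -2, -2); set L[2][1]=1
  eliminate (3,1): mult=-1, new row 3: (0, 0, 6, 4); set L[3][1]=-1
k=2: U[2][2]=-2
  eliminate (3,2): mult=-3, new row 3: (0, 0, 0, -2); set L[3][2]=-3

U[3][3] = -2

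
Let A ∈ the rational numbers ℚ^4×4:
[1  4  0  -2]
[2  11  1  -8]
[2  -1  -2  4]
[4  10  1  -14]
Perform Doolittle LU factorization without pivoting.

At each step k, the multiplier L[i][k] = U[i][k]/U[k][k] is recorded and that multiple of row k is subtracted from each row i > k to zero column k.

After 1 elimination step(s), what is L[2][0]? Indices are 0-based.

Step 1: pivot at (0,0) is 1.
  row1 ← row1 − (2)·row0  ⇒  L[1][0]=2, U row1=(0, 3, 1, -4)
  row2 ← row2 − (2)·row0  ⇒  L[2][0]=2, U row2=(0, -9, -2, 8)
  row3 ← row3 − (4)·row0  ⇒  L[3][0]=4, U row3=(0, -6, 1, -6)

L[2][0] = 2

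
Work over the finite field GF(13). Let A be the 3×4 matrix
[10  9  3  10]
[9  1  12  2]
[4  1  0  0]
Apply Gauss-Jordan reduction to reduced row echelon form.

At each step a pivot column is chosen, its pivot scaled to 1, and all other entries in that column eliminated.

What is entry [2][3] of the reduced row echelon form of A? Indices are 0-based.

M[2][3] = 12

pivot(0,0)=10: scale R0 → (1, 10, 12, 1)
  clear (1,0): R1 −= (9)R0 → (0, 2, 8, 6)
  clear (2,0): R2 −= (4)R0 → (0, 0, 4, 9)
pivot(1,1)=2: scale R1 → (0, 1, 4, 3)
  clear (0,1): R0 −= (10)R1 → (1, 0, 11, 10)
pivot(2,2)=4: scale R2 → (0, 0, 1, 12)
  clear (0,2): R0 −= (11)R2 → (1, 0, 0, 8)
  clear (1,2): R1 −= (4)R2 → (0, 1, 0, 7)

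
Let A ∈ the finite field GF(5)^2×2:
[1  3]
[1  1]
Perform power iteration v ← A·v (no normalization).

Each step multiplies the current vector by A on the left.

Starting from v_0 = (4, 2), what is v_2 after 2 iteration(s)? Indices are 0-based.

v_2 = (3, 1)

v_0 = (4, 2).
v_1 = A·v_0 = (0, 1).
v_2 = A·v_1 = (3, 1).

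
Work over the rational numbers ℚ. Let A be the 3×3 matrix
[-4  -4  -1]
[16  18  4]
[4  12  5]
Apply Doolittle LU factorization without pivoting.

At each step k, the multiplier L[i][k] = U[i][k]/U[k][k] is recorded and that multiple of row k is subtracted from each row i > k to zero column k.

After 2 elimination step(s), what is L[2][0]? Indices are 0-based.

Step 1: pivot at (0,0) is -4.
  row1 ← row1 − (-4)·row0  ⇒  L[1][0]=-4, U row1=(0, 2, 0)
  row2 ← row2 − (-1)·row0  ⇒  L[2][0]=-1, U row2=(0, 8, 4)
Step 2: pivot at (1,1) is 2.
  row2 ← row2 − (4)·row1  ⇒  L[2][1]=4, U row2=(0, 0, 4)

L[2][0] = -1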